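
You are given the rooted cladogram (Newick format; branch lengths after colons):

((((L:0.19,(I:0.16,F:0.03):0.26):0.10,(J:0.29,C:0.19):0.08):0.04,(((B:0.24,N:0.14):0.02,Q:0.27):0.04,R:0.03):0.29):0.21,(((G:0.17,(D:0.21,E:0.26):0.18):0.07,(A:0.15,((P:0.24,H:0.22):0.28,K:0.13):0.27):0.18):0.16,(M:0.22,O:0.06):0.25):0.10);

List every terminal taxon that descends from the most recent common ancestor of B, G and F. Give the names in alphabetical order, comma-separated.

Tracing B: it sits inside (B,N).
Tracing G: it sits inside (G,(D,E)).
Tracing F: it sits inside (I,F).
The smallest clade enclosing all 3 is the whole tree (their MRCA is the root), so the answer is all 18 tips in alphabetical order.

A, B, C, D, E, F, G, H, I, J, K, L, M, N, O, P, Q, R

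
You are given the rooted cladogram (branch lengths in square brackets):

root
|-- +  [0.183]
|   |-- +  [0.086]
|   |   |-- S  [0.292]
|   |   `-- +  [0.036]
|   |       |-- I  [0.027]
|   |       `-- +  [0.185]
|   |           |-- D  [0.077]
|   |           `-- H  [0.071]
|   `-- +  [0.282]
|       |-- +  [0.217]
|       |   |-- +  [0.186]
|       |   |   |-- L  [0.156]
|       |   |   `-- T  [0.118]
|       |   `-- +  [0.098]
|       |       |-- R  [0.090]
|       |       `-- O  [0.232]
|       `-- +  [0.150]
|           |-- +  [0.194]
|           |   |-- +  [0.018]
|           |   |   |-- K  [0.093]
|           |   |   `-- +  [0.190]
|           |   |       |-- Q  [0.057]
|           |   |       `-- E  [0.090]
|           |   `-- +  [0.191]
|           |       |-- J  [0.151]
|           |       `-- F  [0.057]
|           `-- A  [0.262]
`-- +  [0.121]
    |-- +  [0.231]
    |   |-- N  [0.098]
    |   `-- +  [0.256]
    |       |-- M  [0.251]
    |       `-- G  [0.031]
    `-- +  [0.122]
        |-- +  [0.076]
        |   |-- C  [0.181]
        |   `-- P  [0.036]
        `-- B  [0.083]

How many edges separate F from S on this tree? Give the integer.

The MRCA of F and S is the node subtending ((S,(I,(D,H))),(((L,T),(R,O)),(((K,(Q,E)),(J,F)),A))).
From F up to that node: 5 branches. From S up to the same node: 2 branches. Total: 5 + 2 = 7.

7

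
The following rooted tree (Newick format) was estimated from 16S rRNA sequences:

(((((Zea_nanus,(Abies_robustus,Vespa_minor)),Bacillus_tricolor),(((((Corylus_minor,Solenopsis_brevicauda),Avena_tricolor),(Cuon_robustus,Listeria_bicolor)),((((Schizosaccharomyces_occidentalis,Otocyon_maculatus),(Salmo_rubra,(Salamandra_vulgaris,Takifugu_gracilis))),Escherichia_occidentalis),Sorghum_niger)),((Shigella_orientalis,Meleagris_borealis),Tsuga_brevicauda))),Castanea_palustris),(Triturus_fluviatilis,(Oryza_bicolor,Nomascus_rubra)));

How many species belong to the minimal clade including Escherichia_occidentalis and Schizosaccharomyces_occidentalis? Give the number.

6

The MRCA of Escherichia_occidentalis and Schizosaccharomyces_occidentalis is the node subtending (((Schizosaccharomyces_occidentalis,Otocyon_maculatus),(Salmo_rubra,(Salamandra_vulgaris,Takifugu_gracilis))),Escherichia_occidentalis).
That clade contains 6 terminal taxa: Escherichia_occidentalis, Otocyon_maculatus, Salamandra_vulgaris, Salmo_rubra, Schizosaccharomyces_occidentalis, Takifugu_gracilis.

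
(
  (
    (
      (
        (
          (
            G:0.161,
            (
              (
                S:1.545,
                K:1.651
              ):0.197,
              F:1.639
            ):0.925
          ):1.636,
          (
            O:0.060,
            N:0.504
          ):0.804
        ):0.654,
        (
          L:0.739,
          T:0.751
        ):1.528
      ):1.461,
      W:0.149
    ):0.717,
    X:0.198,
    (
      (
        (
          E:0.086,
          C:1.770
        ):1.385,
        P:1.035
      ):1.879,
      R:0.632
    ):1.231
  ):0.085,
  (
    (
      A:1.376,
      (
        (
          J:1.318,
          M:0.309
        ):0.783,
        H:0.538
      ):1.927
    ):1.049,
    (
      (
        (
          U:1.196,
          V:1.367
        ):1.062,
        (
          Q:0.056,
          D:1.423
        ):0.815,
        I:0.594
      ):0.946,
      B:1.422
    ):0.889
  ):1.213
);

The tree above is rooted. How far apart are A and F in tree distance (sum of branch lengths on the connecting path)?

The path runs A → … → MRCA → … → F; the MRCA is the root of the tree.
Branch lengths along that path: 1.376 + 1.049 + 1.213 + 0.085 + 0.717 + 1.461 + 0.654 + 1.636 + 0.925 + 1.639 = 10.755.

10.755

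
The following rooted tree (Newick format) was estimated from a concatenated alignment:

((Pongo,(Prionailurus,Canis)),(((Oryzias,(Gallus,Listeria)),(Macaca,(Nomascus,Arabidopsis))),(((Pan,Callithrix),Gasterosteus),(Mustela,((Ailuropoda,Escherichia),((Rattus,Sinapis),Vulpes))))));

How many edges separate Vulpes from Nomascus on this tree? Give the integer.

9

The MRCA of Vulpes and Nomascus is the node subtending (((Oryzias,(Gallus,Listeria)),(Macaca,(Nomascus,Arabidopsis))),(((Pan,Callithrix),Gasterosteus),(Mustela,((Ailuropoda,Escherichia),((Rattus,Sinapis),Vulpes))))).
From Vulpes up to that node: 5 branches. From Nomascus up to the same node: 4 branches. Total: 5 + 4 = 9.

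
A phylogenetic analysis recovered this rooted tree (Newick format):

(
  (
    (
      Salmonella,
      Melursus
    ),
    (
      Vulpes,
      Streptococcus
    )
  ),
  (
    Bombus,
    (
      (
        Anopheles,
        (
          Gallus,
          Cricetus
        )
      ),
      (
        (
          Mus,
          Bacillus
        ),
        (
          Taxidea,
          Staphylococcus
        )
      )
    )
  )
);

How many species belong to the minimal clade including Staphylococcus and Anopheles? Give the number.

7

The MRCA of Staphylococcus and Anopheles is the node subtending ((Anopheles,(Gallus,Cricetus)),((Mus,Bacillus),(Taxidea,Staphylococcus))).
That clade contains 7 terminal taxa: Anopheles, Bacillus, Cricetus, Gallus, Mus, Staphylococcus, Taxidea.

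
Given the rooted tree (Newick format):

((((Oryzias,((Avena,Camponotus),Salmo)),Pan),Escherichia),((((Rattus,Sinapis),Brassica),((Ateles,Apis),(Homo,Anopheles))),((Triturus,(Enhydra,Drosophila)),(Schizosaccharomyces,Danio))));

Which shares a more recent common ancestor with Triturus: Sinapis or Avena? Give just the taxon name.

Sinapis

The MRCA of Triturus and Sinapis subtends ((((Rattus,Sinapis),Brassica),((Ateles,Apis),(Homo,Anopheles))),((Triturus,(Enhydra,Drosophila)),(Schizosaccharomyces,Danio))) (12 taxa).
The MRCA of Triturus and Avena is the root, subtending the entire tree (18 taxa).
The first is nested inside the second, so Triturus shares a more recent common ancestor with Sinapis.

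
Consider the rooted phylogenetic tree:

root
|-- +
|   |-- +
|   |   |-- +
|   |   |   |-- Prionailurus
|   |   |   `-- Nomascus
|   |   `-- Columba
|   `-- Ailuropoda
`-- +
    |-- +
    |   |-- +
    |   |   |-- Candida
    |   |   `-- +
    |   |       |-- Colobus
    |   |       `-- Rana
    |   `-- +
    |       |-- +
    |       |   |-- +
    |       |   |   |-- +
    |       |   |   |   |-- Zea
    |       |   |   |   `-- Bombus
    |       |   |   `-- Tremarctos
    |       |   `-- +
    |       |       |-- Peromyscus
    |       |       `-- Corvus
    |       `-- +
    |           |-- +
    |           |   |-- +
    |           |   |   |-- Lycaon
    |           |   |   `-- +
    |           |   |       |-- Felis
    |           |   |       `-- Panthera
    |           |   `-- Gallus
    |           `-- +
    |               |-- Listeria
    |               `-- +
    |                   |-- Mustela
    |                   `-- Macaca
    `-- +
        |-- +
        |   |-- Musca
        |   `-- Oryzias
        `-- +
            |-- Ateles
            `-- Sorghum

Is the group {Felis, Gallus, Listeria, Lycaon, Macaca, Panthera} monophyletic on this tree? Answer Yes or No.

The MRCA of the listed taxa subtends (((Lycaon,(Felis,Panthera)),Gallus),(Listeria,(Mustela,Macaca))).
That clade also contains Mustela, which is not in the proposed group, so the group is not monophyletic.

No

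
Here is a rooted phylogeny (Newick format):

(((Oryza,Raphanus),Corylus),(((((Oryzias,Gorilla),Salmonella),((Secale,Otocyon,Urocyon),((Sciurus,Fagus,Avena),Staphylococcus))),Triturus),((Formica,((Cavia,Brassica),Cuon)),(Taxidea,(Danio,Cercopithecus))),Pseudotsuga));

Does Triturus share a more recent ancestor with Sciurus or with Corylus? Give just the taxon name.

The MRCA of Triturus and Sciurus subtends ((((Oryzias,Gorilla),Salmonella),((Secale,Otocyon,Urocyon),((Sciurus,Fagus,Avena),Staphylococcus))),Triturus) (11 taxa).
The MRCA of Triturus and Corylus is the root, subtending the entire tree (22 taxa).
The first is nested inside the second, so Triturus shares a more recent common ancestor with Sciurus.

Sciurus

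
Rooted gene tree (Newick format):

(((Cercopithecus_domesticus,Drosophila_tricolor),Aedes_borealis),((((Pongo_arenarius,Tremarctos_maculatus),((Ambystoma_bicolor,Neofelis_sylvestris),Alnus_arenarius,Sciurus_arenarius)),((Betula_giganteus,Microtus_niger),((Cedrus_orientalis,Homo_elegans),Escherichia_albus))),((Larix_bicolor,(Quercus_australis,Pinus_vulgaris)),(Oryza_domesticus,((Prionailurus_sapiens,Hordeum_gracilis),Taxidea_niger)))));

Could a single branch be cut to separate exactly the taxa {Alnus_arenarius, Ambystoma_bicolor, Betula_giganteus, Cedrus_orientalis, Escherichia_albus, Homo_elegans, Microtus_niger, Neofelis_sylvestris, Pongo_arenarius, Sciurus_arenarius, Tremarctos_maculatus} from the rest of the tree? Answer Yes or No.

Yes

The most recent common ancestor of these taxa subtends (((Pongo_arenarius,Tremarctos_maculatus),((Ambystoma_bicolor,Neofelis_sylvestris),Alnus_arenarius,Sciurus_arenarius)),((Betula_giganteus,Microtus_niger),((Cedrus_orientalis,Homo_elegans),Escherichia_albus))).
That clade has exactly 11 tips — every listed taxon and nothing else — so the group is monophyletic.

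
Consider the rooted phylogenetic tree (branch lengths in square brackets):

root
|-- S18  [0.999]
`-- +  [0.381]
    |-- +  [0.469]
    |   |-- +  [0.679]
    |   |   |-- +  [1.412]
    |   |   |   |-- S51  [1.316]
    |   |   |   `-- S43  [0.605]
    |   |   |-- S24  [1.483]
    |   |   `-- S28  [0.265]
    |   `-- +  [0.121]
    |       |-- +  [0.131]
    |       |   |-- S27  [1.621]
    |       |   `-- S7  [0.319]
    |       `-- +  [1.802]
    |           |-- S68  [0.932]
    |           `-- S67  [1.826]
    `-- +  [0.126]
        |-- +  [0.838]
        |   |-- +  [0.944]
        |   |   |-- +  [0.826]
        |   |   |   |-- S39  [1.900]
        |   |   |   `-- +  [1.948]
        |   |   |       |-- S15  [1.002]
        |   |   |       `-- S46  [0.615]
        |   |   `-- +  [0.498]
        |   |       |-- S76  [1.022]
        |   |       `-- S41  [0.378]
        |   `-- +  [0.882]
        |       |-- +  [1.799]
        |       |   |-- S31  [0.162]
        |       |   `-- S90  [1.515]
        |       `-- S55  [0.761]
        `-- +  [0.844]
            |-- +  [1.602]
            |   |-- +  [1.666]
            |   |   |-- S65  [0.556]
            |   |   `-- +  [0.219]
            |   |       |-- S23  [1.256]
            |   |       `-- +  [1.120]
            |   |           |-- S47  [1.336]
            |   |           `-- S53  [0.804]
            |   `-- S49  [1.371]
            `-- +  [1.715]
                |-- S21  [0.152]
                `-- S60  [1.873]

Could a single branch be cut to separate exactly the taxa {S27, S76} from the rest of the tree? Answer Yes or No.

No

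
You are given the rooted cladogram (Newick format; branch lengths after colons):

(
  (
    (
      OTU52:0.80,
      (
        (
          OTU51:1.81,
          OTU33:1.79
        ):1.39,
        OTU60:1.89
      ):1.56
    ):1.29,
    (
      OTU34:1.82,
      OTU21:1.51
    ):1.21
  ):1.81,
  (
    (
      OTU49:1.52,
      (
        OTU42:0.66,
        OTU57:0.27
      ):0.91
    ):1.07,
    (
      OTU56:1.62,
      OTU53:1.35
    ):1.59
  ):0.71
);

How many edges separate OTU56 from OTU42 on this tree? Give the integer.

5

The MRCA of OTU56 and OTU42 is the node subtending ((OTU49,(OTU42,OTU57)),(OTU56,OTU53)).
From OTU56 up to that node: 2 branches. From OTU42 up to the same node: 3 branches. Total: 2 + 3 = 5.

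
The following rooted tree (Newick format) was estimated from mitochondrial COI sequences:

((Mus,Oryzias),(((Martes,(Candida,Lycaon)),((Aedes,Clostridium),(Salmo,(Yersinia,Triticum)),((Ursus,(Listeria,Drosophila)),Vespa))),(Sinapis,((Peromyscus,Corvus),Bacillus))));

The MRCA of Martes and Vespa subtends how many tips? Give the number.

The MRCA of Martes and Vespa is the node subtending ((Martes,(Candida,Lycaon)),((Aedes,Clostridium),(Salmo,(Yersinia,Triticum)),((Ursus,(Listeria,Drosophila)),Vespa))).
That clade contains 12 terminal taxa: Aedes, Candida, Clostridium, Drosophila, Listeria, Lycaon, Martes, Salmo, Triticum, Ursus, Vespa, Yersinia.

12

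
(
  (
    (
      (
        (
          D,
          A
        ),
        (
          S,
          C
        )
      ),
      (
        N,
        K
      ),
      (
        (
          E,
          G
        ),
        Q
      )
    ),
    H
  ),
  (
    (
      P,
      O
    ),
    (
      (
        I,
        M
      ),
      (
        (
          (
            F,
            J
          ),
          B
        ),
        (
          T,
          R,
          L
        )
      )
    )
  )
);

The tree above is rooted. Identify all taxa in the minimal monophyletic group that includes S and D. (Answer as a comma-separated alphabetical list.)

Tracing S: it sits inside (S,C).
Tracing D: it sits inside (D,A).
The smallest clade enclosing both is ((D,A),(S,C)); the answer is its 4 terminal taxa in alphabetical order.

A, C, D, S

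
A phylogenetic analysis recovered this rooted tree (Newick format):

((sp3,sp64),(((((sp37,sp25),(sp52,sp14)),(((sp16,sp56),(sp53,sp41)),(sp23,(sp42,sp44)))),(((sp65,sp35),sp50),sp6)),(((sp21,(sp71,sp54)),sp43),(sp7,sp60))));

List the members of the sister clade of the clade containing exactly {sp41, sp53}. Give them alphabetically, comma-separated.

sp16, sp56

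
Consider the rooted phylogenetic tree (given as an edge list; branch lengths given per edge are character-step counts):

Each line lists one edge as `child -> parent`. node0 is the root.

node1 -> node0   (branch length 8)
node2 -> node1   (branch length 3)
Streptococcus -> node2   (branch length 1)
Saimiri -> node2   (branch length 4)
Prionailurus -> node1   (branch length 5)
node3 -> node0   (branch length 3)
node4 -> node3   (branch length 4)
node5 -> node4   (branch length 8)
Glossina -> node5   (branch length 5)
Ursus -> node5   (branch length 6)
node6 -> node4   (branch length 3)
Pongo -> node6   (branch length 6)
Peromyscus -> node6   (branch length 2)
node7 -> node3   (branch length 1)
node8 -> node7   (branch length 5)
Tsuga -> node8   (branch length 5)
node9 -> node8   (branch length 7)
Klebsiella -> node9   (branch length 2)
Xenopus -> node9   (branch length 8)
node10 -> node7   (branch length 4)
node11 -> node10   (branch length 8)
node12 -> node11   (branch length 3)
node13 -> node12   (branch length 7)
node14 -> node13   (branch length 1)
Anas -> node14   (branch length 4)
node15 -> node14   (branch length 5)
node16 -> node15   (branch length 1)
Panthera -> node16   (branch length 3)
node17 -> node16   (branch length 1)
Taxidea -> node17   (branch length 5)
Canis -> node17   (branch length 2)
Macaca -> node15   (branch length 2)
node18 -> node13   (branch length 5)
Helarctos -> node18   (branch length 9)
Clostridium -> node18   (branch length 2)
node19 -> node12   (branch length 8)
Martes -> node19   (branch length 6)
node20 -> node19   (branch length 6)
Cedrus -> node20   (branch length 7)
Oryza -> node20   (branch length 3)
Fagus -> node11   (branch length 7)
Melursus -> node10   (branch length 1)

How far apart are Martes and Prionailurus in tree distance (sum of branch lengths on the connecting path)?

The path runs Martes → … → MRCA → … → Prionailurus; the MRCA is the root of the tree.
Branch lengths along that path: 6 + 8 + 3 + 8 + 4 + 1 + 3 + 8 + 5 = 46.

46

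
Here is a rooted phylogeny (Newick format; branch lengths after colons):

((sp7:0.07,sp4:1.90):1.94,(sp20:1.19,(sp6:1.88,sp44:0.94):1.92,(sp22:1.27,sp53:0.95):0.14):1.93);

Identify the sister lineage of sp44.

sp6

sp44 attaches to the tree at the node subtending (sp6,sp44).
The other lineage descending from that same node — the sister group — is the single tip sp6.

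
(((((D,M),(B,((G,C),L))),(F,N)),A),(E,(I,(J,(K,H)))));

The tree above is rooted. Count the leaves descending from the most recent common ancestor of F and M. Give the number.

8

The MRCA of F and M is the node subtending (((D,M),(B,((G,C),L))),(F,N)).
That clade contains 8 terminal taxa: B, C, D, F, G, L, M, N.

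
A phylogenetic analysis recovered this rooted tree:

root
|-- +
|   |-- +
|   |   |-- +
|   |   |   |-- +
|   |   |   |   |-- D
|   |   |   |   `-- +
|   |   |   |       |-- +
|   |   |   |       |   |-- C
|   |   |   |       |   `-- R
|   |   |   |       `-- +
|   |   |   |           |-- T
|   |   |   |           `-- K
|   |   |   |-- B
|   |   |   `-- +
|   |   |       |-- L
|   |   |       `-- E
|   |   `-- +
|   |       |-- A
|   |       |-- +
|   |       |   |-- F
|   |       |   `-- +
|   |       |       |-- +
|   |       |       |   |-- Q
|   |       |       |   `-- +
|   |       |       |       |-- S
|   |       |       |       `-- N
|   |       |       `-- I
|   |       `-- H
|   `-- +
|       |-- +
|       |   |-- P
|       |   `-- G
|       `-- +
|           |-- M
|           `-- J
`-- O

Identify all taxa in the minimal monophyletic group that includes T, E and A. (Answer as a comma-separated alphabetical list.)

Tracing T: it sits inside (T,K).
Tracing E: it sits inside (L,E).
Tracing A: it sits inside (A,(F,((Q,(S,N)),I)),H).
The smallest clade enclosing all 3 is (((D,((C,R),(T,K))),B,(L,E)),(A,(F,((Q,(S,N)),I)),H)); the answer is its 15 terminal taxa in alphabetical order.

A, B, C, D, E, F, H, I, K, L, N, Q, R, S, T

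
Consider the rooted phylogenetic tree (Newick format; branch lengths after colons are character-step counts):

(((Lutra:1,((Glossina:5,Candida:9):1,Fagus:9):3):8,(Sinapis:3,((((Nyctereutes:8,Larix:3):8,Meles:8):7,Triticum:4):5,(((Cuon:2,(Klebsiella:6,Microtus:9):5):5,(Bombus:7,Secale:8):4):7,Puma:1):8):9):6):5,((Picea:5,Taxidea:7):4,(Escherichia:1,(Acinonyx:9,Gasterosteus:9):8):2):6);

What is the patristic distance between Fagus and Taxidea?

The path runs Fagus → … → MRCA → … → Taxidea; the MRCA is the root of the tree.
Branch lengths along that path: 9 + 3 + 8 + 5 + 6 + 4 + 7 = 42.

42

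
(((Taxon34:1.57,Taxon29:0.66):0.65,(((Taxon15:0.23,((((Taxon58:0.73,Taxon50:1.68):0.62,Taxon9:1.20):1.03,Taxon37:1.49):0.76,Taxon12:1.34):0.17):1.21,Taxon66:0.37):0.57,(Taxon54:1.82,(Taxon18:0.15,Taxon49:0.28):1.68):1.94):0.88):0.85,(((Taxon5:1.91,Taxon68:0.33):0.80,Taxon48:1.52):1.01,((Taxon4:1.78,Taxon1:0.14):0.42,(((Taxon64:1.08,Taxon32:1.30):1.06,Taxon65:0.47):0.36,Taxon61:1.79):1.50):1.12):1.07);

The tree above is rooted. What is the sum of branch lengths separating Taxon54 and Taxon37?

7.96

The path runs Taxon54 → … → MRCA → … → Taxon37; the MRCA is the node subtending (((Taxon15,((((Taxon58,Taxon50),Taxon9),Taxon37),Taxon12)),Taxon66),(Taxon54,(Taxon18,Taxon49))).
Branch lengths along that path: 1.82 + 1.94 + 0.57 + 1.21 + 0.17 + 0.76 + 1.49 = 7.96.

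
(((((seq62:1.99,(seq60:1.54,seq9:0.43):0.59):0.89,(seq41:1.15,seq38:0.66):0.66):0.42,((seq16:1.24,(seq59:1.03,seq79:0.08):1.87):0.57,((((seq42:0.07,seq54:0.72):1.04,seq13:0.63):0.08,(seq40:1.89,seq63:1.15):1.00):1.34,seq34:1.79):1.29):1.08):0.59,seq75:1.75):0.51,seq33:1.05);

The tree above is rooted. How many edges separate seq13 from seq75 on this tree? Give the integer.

7

The MRCA of seq13 and seq75 is the node subtending ((((seq62,(seq60,seq9)),(seq41,seq38)),((seq16,(seq59,seq79)),((((seq42,seq54),seq13),(seq40,seq63)),seq34))),seq75).
From seq13 up to that node: 6 branches. From seq75 up to the same node: 1 branch. Total: 6 + 1 = 7.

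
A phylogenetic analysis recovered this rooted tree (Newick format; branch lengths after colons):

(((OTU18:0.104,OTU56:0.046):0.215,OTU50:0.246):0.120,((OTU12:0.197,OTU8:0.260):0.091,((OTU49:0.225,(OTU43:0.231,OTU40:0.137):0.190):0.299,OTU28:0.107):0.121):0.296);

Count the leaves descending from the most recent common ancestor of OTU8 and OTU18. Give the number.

The MRCA of OTU8 and OTU18 is the root, so the clade is the entire tree.
That clade contains 9 terminal taxa: OTU12, OTU18, OTU28, OTU40, OTU43, OTU49, OTU50, OTU56, OTU8.

9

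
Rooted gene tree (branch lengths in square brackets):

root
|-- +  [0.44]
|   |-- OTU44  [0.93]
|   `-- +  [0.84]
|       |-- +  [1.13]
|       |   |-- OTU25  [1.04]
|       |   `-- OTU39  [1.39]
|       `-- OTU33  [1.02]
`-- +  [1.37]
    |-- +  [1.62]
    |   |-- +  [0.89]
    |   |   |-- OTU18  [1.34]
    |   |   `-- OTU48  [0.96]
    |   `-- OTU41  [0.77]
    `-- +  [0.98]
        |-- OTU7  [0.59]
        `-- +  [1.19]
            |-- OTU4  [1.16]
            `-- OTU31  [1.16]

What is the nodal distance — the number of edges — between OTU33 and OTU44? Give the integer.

3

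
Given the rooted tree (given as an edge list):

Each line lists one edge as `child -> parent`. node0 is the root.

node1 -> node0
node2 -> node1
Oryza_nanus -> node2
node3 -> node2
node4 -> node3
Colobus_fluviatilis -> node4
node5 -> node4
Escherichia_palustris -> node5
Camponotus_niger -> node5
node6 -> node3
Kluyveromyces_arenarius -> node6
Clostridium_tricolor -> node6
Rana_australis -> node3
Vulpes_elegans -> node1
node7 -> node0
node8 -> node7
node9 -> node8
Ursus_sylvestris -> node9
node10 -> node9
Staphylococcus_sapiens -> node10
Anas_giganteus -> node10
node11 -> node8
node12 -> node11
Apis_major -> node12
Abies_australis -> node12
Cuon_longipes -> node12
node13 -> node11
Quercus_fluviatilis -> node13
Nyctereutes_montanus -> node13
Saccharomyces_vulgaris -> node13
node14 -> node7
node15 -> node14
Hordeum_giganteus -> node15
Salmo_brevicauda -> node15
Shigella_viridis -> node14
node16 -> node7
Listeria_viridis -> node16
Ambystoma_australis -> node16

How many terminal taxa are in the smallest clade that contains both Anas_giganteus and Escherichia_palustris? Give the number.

22

The MRCA of Anas_giganteus and Escherichia_palustris is the root, so the clade is the entire tree.
That clade contains 22 terminal taxa: Abies_australis, Ambystoma_australis, Anas_giganteus, Apis_major, Camponotus_niger, Clostridium_tricolor, Colobus_fluviatilis, Cuon_longipes, Escherichia_palustris, Hordeum_giganteus, Kluyveromyces_arenarius, Listeria_viridis, Nyctereutes_montanus, Oryza_nanus, Quercus_fluviatilis, Rana_australis, Saccharomyces_vulgaris, Salmo_brevicauda, Shigella_viridis, Staphylococcus_sapiens, Ursus_sylvestris, Vulpes_elegans.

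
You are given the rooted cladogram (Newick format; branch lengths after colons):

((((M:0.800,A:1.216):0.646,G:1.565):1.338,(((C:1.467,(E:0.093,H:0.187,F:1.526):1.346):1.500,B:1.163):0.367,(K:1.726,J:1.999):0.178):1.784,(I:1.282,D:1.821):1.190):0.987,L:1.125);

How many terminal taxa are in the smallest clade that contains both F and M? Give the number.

The MRCA of F and M is the node subtending (((M,A),G),(((C,(E,H,F)),B),(K,J)),(I,D)).
That clade contains 12 terminal taxa: A, B, C, D, E, F, G, H, I, J, K, M.

12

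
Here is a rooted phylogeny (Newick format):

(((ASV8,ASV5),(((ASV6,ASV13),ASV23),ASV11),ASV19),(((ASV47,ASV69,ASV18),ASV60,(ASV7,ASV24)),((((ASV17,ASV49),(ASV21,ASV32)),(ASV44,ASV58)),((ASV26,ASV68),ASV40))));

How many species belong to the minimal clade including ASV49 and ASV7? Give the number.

The MRCA of ASV49 and ASV7 is the node subtending (((ASV47,ASV69,ASV18),ASV60,(ASV7,ASV24)),((((ASV17,ASV49),(ASV21,ASV32)),(ASV44,ASV58)),((ASV26,ASV68),ASV40))).
That clade contains 15 terminal taxa: ASV17, ASV18, ASV21, ASV24, ASV26, ASV32, ASV40, ASV44, ASV47, ASV49, ASV58, ASV60, ASV68, ASV69, ASV7.

15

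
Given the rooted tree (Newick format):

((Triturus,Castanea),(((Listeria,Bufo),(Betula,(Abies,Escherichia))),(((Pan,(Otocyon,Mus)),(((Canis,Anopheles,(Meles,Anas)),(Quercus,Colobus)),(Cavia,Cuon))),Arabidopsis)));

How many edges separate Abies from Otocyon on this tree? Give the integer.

9

The MRCA of Abies and Otocyon is the node subtending (((Listeria,Bufo),(Betula,(Abies,Escherichia))),(((Pan,(Otocyon,Mus)),(((Canis,Anopheles,(Meles,Anas)),(Quercus,Colobus)),(Cavia,Cuon))),Arabidopsis)).
From Abies up to that node: 4 branches. From Otocyon up to the same node: 5 branches. Total: 4 + 5 = 9.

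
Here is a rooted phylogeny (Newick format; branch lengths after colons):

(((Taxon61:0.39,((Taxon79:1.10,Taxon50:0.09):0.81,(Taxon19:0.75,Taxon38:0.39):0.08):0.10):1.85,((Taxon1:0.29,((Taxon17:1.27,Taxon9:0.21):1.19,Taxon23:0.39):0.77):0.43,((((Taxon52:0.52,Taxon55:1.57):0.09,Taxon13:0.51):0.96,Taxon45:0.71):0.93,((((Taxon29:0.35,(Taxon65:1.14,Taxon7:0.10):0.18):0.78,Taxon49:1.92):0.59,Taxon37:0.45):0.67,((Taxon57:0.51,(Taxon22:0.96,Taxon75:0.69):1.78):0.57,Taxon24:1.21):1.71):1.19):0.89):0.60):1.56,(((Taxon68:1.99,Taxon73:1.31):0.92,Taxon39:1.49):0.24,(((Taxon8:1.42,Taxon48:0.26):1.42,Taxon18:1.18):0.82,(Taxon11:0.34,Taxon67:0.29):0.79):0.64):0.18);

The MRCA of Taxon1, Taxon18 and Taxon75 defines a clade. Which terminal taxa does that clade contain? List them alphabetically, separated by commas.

Taxon1, Taxon11, Taxon13, Taxon17, Taxon18, Taxon19, Taxon22, Taxon23, Taxon24, Taxon29, Taxon37, Taxon38, Taxon39, Taxon45, Taxon48, Taxon49, Taxon50, Taxon52, Taxon55, Taxon57, Taxon61, Taxon65, Taxon67, Taxon68, Taxon7, Taxon73, Taxon75, Taxon79, Taxon8, Taxon9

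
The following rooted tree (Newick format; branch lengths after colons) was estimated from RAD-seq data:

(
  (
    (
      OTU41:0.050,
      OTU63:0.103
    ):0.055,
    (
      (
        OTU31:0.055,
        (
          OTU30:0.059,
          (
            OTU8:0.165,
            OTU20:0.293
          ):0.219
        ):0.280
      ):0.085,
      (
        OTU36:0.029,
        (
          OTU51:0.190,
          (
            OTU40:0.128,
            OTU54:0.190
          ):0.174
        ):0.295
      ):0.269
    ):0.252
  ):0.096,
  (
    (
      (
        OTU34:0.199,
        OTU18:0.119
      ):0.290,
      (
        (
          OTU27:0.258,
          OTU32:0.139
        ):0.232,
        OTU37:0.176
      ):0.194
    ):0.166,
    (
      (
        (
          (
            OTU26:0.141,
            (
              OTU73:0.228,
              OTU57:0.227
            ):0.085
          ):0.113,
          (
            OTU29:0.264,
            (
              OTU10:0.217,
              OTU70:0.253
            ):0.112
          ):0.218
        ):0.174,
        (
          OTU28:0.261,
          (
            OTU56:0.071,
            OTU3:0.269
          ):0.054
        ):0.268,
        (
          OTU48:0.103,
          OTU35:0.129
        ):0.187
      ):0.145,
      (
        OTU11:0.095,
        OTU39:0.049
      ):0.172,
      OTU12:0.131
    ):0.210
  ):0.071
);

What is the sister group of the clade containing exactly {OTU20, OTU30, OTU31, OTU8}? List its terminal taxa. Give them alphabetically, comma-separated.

The clade containing exactly {OTU20, OTU30, OTU31, OTU8} attaches to the tree at the node subtending ((OTU31,(OTU30,(OTU8,OTU20))),(OTU36,(OTU51,(OTU40,OTU54)))).
The other lineage descending from that same node — the sister group — is (OTU36,(OTU51,(OTU40,OTU54))); its 4 tips in alphabetical order are the answer.

OTU36, OTU40, OTU51, OTU54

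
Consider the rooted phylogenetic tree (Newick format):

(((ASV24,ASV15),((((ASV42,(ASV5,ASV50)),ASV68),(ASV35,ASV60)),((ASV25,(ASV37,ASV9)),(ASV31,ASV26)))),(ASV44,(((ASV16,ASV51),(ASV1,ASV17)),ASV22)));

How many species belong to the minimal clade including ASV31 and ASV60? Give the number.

The MRCA of ASV31 and ASV60 is the node subtending ((((ASV42,(ASV5,ASV50)),ASV68),(ASV35,ASV60)),((ASV25,(ASV37,ASV9)),(ASV31,ASV26))).
That clade contains 11 terminal taxa: ASV25, ASV26, ASV31, ASV35, ASV37, ASV42, ASV5, ASV50, ASV60, ASV68, ASV9.

11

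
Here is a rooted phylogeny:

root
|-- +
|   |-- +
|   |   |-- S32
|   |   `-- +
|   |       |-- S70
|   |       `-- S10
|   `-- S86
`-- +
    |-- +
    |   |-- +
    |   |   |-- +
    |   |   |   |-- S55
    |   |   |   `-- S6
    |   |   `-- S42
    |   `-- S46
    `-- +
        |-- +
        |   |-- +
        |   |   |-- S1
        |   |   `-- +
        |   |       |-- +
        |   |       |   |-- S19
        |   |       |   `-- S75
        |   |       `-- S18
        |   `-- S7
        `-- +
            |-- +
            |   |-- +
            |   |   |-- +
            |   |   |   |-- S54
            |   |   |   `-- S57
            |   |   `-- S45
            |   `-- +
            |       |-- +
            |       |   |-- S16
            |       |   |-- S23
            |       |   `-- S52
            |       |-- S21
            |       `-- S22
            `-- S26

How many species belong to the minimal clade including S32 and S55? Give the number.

22

The MRCA of S32 and S55 is the root, so the clade is the entire tree.
That clade contains 22 terminal taxa: S1, S10, S16, S18, S19, S21, S22, S23, S26, S32, S42, S45, S46, S52, S54, S55, S57, S6, S7, S70, S75, S86.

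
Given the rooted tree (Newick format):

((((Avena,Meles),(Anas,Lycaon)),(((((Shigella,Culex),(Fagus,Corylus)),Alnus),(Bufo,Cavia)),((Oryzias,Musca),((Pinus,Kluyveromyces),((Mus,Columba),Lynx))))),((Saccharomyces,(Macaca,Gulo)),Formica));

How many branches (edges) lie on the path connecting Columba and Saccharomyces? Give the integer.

10

The MRCA of Columba and Saccharomyces is the root of the tree.
From Columba up to that node: 7 branches. From Saccharomyces up to the same node: 3 branches. Total: 7 + 3 = 10.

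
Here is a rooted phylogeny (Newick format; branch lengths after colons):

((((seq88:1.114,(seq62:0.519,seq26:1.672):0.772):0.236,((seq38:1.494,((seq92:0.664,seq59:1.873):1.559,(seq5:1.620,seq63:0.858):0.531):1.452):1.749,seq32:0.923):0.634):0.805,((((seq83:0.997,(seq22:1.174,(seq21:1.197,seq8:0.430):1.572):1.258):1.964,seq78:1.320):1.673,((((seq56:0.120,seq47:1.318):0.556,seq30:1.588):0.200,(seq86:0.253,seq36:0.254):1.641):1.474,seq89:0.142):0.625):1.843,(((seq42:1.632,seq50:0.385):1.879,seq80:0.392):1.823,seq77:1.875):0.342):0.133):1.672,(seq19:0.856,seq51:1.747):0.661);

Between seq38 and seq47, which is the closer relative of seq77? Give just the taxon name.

seq47

The MRCA of seq77 and seq47 subtends ((((seq83,(seq22,(seq21,seq8))),seq78),((((seq56,seq47),seq30),(seq86,seq36)),seq89)),(((seq42,seq50),seq80),seq77)) (15 taxa).
The MRCA of seq77 and seq38 subtends (((seq88,(seq62,seq26)),((seq38,((seq92,seq59),(seq5,seq63))),seq32)),((((seq83,(seq22,(seq21,seq8))),seq78),((((seq56,seq47),seq30),(seq86,seq36)),seq89)),(((seq42,seq50),seq80),seq77))) (24 taxa).
The first is nested inside the second, so seq77 shares a more recent common ancestor with seq47.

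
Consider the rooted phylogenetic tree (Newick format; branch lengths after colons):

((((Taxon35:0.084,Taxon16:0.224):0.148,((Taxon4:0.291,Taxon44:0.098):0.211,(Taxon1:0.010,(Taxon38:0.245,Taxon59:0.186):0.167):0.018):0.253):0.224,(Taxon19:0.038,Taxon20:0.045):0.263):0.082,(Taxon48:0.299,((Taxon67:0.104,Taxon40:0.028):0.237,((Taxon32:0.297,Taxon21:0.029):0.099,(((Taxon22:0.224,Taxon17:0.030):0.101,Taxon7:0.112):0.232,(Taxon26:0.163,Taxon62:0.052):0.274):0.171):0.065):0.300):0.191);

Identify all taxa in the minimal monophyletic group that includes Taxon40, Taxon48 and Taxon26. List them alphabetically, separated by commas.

Taxon17, Taxon21, Taxon22, Taxon26, Taxon32, Taxon40, Taxon48, Taxon62, Taxon67, Taxon7

Tracing Taxon40: it sits inside (Taxon67,Taxon40).
Tracing Taxon48: it sits inside (Taxon48,((Taxon67,Taxon40),((Taxon32,Taxon21),(((Taxon22,Taxon17),Taxon7),(Taxon26,Taxon62))))).
Tracing Taxon26: it sits inside (Taxon26,Taxon62).
The smallest clade enclosing all 3 is (Taxon48,((Taxon67,Taxon40),((Taxon32,Taxon21),(((Taxon22,Taxon17),Taxon7),(Taxon26,Taxon62))))); the answer is its 10 terminal taxa in alphabetical order.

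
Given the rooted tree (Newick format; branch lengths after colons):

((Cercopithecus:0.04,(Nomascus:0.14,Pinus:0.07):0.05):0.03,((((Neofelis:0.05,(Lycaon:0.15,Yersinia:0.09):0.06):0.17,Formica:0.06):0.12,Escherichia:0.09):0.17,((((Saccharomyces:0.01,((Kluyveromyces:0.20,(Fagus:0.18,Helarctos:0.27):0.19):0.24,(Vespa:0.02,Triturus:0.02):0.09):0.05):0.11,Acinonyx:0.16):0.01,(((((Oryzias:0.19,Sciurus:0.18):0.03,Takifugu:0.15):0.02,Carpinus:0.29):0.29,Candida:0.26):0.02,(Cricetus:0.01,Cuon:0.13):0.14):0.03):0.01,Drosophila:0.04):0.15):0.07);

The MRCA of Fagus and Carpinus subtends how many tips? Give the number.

14

The MRCA of Fagus and Carpinus is the node subtending (((Saccharomyces,((Kluyveromyces,(Fagus,Helarctos)),(Vespa,Triturus))),Acinonyx),(((((Oryzias,Sciurus),Takifugu),Carpinus),Candida),(Cricetus,Cuon))).
That clade contains 14 terminal taxa: Acinonyx, Candida, Carpinus, Cricetus, Cuon, Fagus, Helarctos, Kluyveromyces, Oryzias, Saccharomyces, Sciurus, Takifugu, Triturus, Vespa.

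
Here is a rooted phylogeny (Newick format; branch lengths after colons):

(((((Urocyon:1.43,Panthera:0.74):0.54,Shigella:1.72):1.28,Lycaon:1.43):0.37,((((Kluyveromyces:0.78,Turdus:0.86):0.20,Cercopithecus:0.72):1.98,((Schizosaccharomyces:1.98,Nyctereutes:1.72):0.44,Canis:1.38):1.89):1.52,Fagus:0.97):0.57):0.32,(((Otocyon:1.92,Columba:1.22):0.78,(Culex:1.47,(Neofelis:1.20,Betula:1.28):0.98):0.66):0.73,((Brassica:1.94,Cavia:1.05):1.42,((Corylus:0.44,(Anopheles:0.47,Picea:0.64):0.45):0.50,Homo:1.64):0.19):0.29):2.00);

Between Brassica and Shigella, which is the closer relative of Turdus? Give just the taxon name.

Shigella

The MRCA of Turdus and Shigella subtends ((((Urocyon,Panthera),Shigella),Lycaon),((((Kluyveromyces,Turdus),Cercopithecus),((Schizosaccharomyces,Nyctereutes),Canis)),Fagus)) (11 taxa).
The MRCA of Turdus and Brassica is the root, subtending the entire tree (22 taxa).
The first is nested inside the second, so Turdus shares a more recent common ancestor with Shigella.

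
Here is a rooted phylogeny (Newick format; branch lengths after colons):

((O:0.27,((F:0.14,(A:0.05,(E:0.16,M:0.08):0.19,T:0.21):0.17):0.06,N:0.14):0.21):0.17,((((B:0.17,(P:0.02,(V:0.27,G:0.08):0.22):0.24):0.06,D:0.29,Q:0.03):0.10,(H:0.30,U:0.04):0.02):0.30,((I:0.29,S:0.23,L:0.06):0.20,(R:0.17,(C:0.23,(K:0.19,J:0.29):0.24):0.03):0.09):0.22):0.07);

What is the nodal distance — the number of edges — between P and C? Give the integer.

9

The MRCA of P and C is the node subtending ((((B,(P,(V,G))),D,Q),(H,U)),((I,S,L),(R,(C,(K,J))))).
From P up to that node: 5 branches. From C up to the same node: 4 branches. Total: 5 + 4 = 9.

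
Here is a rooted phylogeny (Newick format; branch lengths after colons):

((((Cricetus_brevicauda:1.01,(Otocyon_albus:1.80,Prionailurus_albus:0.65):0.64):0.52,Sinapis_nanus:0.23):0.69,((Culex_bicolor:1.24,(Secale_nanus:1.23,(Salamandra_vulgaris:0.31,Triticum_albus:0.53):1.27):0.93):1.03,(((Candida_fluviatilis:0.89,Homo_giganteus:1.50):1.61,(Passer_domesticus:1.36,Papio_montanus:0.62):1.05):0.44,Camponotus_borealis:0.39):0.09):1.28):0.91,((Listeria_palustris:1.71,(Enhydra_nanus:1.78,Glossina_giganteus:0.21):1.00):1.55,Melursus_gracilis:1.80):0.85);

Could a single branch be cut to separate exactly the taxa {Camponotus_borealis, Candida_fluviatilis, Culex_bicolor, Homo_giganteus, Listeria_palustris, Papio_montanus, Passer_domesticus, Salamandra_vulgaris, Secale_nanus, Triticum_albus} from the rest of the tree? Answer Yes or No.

No

The MRCA of the listed taxa is the root, so the smallest clade containing them is the whole tree.
That clade also contains Cricetus_brevicauda, Enhydra_nanus, Glossina_giganteus, Melursus_gracilis, Otocyon_albus, Prionailurus_albus, Sinapis_nanus, which are not in the proposed group, so the group is not monophyletic.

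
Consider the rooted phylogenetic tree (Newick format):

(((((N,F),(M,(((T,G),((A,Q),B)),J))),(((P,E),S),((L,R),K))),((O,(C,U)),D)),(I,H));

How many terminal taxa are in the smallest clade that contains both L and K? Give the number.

The MRCA of L and K is the node subtending ((L,R),K).
That clade contains 3 terminal taxa: K, L, R.

3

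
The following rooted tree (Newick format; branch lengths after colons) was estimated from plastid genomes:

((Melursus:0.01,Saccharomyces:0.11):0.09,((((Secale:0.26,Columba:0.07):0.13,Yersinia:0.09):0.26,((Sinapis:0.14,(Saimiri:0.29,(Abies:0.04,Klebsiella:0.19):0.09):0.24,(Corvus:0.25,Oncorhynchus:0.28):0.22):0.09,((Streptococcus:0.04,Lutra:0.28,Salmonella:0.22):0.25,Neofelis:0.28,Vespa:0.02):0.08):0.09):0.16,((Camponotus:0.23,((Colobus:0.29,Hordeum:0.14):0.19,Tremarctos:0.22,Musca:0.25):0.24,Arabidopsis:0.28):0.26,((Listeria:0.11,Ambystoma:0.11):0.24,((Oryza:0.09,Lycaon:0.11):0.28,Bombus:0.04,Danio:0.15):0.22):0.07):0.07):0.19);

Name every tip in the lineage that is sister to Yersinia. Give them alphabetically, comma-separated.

Columba, Secale

Yersinia attaches to the tree at the node subtending ((Secale,Columba),Yersinia).
The other lineage descending from that same node — the sister group — is (Secale,Columba); its 2 tips in alphabetical order are the answer.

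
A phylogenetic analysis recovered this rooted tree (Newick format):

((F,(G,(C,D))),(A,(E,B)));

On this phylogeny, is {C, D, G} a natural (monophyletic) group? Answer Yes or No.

The most recent common ancestor of these taxa subtends (G,(C,D)).
That clade has exactly 3 tips — every listed taxon and nothing else — so the group is monophyletic.

Yes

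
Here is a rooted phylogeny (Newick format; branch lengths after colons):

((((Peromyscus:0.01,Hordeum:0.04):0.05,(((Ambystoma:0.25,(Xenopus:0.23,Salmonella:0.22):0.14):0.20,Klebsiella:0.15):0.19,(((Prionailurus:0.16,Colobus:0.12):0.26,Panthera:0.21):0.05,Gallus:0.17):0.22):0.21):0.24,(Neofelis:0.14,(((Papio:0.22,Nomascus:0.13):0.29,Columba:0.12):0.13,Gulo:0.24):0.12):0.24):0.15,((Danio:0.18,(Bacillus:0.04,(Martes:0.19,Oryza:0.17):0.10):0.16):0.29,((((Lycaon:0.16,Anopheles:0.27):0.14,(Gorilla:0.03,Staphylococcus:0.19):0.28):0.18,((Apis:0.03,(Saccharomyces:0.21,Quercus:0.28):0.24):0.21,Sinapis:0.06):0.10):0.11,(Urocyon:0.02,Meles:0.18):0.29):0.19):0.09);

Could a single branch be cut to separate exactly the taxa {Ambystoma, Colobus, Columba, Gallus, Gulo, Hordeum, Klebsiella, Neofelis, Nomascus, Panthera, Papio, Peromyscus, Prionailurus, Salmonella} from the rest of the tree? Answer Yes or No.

The MRCA of the listed taxa subtends (((Peromyscus,Hordeum),(((Ambystoma,(Xenopus,Salmonella)),Klebsiella),(((Prionailurus,Colobus),Panthera),Gallus))),(Neofelis,(((Papio,Nomascus),Columba),Gulo))).
That clade also contains Xenopus, which is not in the proposed group, so the group is not monophyletic.

No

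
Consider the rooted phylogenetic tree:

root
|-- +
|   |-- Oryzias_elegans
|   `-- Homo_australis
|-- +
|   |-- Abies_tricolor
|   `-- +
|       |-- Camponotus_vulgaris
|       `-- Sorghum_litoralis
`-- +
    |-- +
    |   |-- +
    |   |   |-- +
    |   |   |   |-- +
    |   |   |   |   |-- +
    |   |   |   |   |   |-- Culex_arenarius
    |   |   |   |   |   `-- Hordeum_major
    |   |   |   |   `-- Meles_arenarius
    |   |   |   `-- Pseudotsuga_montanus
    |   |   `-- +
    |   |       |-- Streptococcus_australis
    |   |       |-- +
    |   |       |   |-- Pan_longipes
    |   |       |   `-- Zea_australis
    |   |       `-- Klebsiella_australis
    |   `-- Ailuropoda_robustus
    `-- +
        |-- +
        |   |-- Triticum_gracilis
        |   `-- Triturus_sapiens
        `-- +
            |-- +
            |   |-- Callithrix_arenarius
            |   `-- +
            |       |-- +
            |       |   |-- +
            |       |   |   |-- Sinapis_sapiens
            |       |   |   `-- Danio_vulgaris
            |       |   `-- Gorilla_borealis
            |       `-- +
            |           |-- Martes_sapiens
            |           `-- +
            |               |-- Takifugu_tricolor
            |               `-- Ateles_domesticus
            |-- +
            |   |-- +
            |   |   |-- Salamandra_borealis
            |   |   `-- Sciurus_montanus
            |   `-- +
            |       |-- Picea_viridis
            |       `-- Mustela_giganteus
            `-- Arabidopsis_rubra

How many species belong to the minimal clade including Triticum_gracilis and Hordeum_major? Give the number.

23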